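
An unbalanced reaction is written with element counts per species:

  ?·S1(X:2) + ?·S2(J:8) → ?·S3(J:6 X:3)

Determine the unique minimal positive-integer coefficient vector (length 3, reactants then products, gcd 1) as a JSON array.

J: 6·0+3·8 = 24 | 4·6 = 24
X: 6·2+3·0 = 12 | 4·3 = 12
gcd(6,3,4) = 1

Coefficients: [6, 3, 4]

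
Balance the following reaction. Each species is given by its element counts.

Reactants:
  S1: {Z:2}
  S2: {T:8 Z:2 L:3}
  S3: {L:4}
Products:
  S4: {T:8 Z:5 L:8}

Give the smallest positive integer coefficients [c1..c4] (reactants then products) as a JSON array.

T: 6·0+4·8+5·0 = 32 | 4·8 = 32
Z: 6·2+4·2+5·0 = 20 | 4·5 = 20
L: 6·0+4·3+5·4 = 32 | 4·8 = 32
gcd(6,4,5,4) = 1

Coefficients: [6, 4, 5, 4]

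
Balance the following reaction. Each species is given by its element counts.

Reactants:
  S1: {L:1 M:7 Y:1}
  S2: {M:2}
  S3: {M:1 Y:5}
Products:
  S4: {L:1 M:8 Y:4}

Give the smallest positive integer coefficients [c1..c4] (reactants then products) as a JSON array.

Coefficients: [5, 1, 3, 5]

L: 5·1+1·0+3·0 = 5 | 5·1 = 5
M: 5·7+1·2+3·1 = 40 | 5·8 = 40
Y: 5·1+1·0+3·5 = 20 | 5·4 = 20
gcd(5,1,3,5) = 1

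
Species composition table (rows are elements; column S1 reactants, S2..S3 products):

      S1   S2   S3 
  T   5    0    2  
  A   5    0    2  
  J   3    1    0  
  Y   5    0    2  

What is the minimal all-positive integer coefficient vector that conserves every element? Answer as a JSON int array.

T: 2·5 = 10 | 6·0+5·2 = 10
A: 2·5 = 10 | 6·0+5·2 = 10
J: 2·3 = 6 | 6·1+5·0 = 6
Y: 2·5 = 10 | 6·0+5·2 = 10
gcd(2,6,5) = 1

Coefficients: [2, 6, 5]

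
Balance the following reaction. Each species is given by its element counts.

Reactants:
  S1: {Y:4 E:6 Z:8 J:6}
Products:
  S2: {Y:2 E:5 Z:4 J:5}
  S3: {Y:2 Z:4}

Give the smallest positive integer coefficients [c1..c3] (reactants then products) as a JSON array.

Y: 5·4 = 20 | 6·2+4·2 = 20
E: 5·6 = 30 | 6·5+4·0 = 30
Z: 5·8 = 40 | 6·4+4·4 = 40
J: 5·6 = 30 | 6·5+4·0 = 30
gcd(5,6,4) = 1

Coefficients: [5, 6, 4]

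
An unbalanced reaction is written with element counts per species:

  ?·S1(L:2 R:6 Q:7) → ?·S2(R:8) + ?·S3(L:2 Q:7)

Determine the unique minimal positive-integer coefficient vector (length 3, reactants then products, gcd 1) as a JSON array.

L: 4·2 = 8 | 3·0+4·2 = 8
R: 4·6 = 24 | 3·8+4·0 = 24
Q: 4·7 = 28 | 3·0+4·7 = 28
gcd(4,3,4) = 1

Coefficients: [4, 3, 4]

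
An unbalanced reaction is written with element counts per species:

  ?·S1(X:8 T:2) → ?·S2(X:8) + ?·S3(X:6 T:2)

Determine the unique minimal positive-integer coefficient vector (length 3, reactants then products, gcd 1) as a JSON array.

X: 4·8 = 32 | 1·8+4·6 = 32
T: 4·2 = 8 | 1·0+4·2 = 8
gcd(4,1,4) = 1

Coefficients: [4, 1, 4]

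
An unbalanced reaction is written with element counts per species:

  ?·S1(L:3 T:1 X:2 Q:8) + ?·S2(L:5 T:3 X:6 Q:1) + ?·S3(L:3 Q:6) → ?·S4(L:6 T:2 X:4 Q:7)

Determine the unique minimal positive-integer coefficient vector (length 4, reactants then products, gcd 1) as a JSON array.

Coefficients: [1, 3, 4, 5]

L: 1·3+3·5+4·3 = 30 | 5·6 = 30
T: 1·1+3·3+4·0 = 10 | 5·2 = 10
X: 1·2+3·6+4·0 = 20 | 5·4 = 20
Q: 1·8+3·1+4·6 = 35 | 5·7 = 35
gcd(1,3,4,5) = 1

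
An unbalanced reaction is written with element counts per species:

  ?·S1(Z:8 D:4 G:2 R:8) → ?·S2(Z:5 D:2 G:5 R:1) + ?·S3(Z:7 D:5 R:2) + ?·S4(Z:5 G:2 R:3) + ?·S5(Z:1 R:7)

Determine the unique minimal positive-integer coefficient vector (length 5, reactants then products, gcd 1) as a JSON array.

Coefficients: [6, 2, 4, 1, 5]

Z: 6·8 = 48 | 2·5+4·7+1·5+5·1 = 48
D: 6·4 = 24 | 2·2+4·5+1·0+5·0 = 24
G: 6·2 = 12 | 2·5+4·0+1·2+5·0 = 12
R: 6·8 = 48 | 2·1+4·2+1·3+5·7 = 48
gcd(6,2,4,1,5) = 1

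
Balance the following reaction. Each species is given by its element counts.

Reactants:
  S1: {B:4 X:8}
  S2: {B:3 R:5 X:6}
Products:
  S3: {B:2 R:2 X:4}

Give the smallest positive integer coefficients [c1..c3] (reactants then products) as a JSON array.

Coefficients: [1, 2, 5]

B: 1·4+2·3 = 10 | 5·2 = 10
R: 1·0+2·5 = 10 | 5·2 = 10
X: 1·8+2·6 = 20 | 5·4 = 20
gcd(1,2,5) = 1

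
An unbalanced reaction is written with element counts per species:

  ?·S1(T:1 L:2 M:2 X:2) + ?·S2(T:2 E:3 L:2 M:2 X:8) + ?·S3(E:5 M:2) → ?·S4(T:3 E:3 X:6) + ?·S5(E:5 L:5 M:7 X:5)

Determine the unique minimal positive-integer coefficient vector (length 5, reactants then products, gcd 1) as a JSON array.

Coefficients: [5, 5, 4, 5, 4]

T: 5·1+5·2+4·0 = 15 | 5·3+4·0 = 15
E: 5·0+5·3+4·5 = 35 | 5·3+4·5 = 35
L: 5·2+5·2+4·0 = 20 | 5·0+4·5 = 20
M: 5·2+5·2+4·2 = 28 | 5·0+4·7 = 28
X: 5·2+5·8+4·0 = 50 | 5·6+4·5 = 50
gcd(5,5,4,5,4) = 1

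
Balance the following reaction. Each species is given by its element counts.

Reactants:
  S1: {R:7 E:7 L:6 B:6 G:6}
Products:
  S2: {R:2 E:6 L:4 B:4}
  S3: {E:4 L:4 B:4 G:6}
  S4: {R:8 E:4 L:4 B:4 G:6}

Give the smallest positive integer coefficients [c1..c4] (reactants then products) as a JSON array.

R: 4·7 = 28 | 2·2+1·0+3·8 = 28
E: 4·7 = 28 | 2·6+1·4+3·4 = 28
L: 4·6 = 24 | 2·4+1·4+3·4 = 24
B: 4·6 = 24 | 2·4+1·4+3·4 = 24
G: 4·6 = 24 | 2·0+1·6+3·6 = 24
gcd(4,2,1,3) = 1

Coefficients: [4, 2, 1, 3]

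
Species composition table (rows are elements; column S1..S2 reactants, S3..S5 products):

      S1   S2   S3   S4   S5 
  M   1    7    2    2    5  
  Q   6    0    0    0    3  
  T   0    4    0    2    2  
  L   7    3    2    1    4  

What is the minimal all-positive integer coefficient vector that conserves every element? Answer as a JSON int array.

Coefficients: [1, 3, 2, 4, 2]

M: 1·1+3·7 = 22 | 2·2+4·2+2·5 = 22
Q: 1·6+3·0 = 6 | 2·0+4·0+2·3 = 6
T: 1·0+3·4 = 12 | 2·0+4·2+2·2 = 12
L: 1·7+3·3 = 16 | 2·2+4·1+2·4 = 16
gcd(1,3,2,4,2) = 1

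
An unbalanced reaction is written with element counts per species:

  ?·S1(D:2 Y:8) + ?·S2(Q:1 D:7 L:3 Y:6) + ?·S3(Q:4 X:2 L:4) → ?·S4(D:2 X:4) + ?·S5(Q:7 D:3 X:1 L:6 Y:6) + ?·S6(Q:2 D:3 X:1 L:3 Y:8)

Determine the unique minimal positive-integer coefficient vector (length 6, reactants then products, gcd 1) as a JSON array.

Coefficients: [6, 2, 6, 1, 2, 6]

Q: 6·0+2·1+6·4 = 26 | 1·0+2·7+6·2 = 26
D: 6·2+2·7+6·0 = 26 | 1·2+2·3+6·3 = 26
X: 6·0+2·0+6·2 = 12 | 1·4+2·1+6·1 = 12
L: 6·0+2·3+6·4 = 30 | 1·0+2·6+6·3 = 30
Y: 6·8+2·6+6·0 = 60 | 1·0+2·6+6·8 = 60
gcd(6,2,6,1,2,6) = 1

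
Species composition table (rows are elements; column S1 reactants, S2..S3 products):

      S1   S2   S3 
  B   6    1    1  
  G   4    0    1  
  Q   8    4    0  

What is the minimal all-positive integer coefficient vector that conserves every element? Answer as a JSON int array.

Coefficients: [1, 2, 4]

B: 1·6 = 6 | 2·1+4·1 = 6
G: 1·4 = 4 | 2·0+4·1 = 4
Q: 1·8 = 8 | 2·4+4·0 = 8
gcd(1,2,4) = 1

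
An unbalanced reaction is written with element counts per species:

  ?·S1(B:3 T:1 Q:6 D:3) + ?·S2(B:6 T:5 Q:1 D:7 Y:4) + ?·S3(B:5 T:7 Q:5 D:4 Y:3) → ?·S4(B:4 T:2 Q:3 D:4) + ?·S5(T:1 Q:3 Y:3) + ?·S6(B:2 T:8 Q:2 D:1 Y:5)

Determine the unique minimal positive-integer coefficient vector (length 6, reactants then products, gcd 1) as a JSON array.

Coefficients: [1, 1, 3, 5, 1, 2]

B: 1·3+1·6+3·5 = 24 | 5·4+1·0+2·2 = 24
T: 1·1+1·5+3·7 = 27 | 5·2+1·1+2·8 = 27
Q: 1·6+1·1+3·5 = 22 | 5·3+1·3+2·2 = 22
D: 1·3+1·7+3·4 = 22 | 5·4+1·0+2·1 = 22
Y: 1·0+1·4+3·3 = 13 | 5·0+1·3+2·5 = 13
gcd(1,1,3,5,1,2) = 1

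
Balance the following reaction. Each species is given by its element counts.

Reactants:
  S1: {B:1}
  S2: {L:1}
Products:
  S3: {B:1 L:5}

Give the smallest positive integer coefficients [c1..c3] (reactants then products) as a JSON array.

B: 1·1+5·0 = 1 | 1·1 = 1
L: 1·0+5·1 = 5 | 1·5 = 5
gcd(1,5,1) = 1

Coefficients: [1, 5, 1]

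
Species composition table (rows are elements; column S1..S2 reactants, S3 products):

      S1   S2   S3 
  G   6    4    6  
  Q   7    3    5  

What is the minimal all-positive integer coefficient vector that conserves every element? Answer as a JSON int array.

Coefficients: [1, 6, 5]

G: 1·6+6·4 = 30 | 5·6 = 30
Q: 1·7+6·3 = 25 | 5·5 = 25
gcd(1,6,5) = 1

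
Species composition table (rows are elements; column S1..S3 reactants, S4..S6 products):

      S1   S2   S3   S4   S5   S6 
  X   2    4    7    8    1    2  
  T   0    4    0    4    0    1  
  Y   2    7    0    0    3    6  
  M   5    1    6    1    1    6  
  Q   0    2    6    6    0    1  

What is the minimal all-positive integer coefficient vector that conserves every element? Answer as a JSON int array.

X: 2·2+5·4+3·7 = 45 | 4·8+5·1+4·2 = 45
T: 2·0+5·4+3·0 = 20 | 4·4+5·0+4·1 = 20
Y: 2·2+5·7+3·0 = 39 | 4·0+5·3+4·6 = 39
M: 2·5+5·1+3·6 = 33 | 4·1+5·1+4·6 = 33
Q: 2·0+5·2+3·6 = 28 | 4·6+5·0+4·1 = 28
gcd(2,5,3,4,5,4) = 1

Coefficients: [2, 5, 3, 4, 5, 4]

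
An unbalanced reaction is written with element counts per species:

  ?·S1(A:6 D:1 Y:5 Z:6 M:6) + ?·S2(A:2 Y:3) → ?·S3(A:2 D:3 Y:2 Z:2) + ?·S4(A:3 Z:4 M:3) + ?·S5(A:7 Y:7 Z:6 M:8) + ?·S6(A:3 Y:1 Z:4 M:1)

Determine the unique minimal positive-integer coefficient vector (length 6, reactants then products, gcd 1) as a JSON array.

Coefficients: [6, 1, 2, 1, 4, 1]

A: 6·6+1·2 = 38 | 2·2+1·3+4·7+1·3 = 38
D: 6·1+1·0 = 6 | 2·3+1·0+4·0+1·0 = 6
Y: 6·5+1·3 = 33 | 2·2+1·0+4·7+1·1 = 33
Z: 6·6+1·0 = 36 | 2·2+1·4+4·6+1·4 = 36
M: 6·6+1·0 = 36 | 2·0+1·3+4·8+1·1 = 36
gcd(6,1,2,1,4,1) = 1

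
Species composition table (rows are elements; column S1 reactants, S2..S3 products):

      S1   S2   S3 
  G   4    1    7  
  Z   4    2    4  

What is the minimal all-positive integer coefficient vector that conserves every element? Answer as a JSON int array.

Coefficients: [5, 6, 2]

G: 5·4 = 20 | 6·1+2·7 = 20
Z: 5·4 = 20 | 6·2+2·4 = 20
gcd(5,6,2) = 1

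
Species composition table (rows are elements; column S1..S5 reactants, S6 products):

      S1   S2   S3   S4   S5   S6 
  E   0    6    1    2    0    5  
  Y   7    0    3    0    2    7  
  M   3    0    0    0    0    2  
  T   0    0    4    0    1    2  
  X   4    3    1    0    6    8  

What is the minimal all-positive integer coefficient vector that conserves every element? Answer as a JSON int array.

Coefficients: [2, 1, 1, 4, 2, 3]

E: 2·0+1·6+1·1+4·2+2·0 = 15 | 3·5 = 15
Y: 2·7+1·0+1·3+4·0+2·2 = 21 | 3·7 = 21
M: 2·3+1·0+1·0+4·0+2·0 = 6 | 3·2 = 6
T: 2·0+1·0+1·4+4·0+2·1 = 6 | 3·2 = 6
X: 2·4+1·3+1·1+4·0+2·6 = 24 | 3·8 = 24
gcd(2,1,1,4,2,3) = 1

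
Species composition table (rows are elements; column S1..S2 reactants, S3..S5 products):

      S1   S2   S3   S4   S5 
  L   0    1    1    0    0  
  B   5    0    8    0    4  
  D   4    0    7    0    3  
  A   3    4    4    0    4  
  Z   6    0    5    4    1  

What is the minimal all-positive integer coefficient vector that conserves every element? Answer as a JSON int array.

L: 4·0+1·1 = 1 | 1·1+4·0+3·0 = 1
B: 4·5+1·0 = 20 | 1·8+4·0+3·4 = 20
D: 4·4+1·0 = 16 | 1·7+4·0+3·3 = 16
A: 4·3+1·4 = 16 | 1·4+4·0+3·4 = 16
Z: 4·6+1·0 = 24 | 1·5+4·4+3·1 = 24
gcd(4,1,1,4,3) = 1

Coefficients: [4, 1, 1, 4, 3]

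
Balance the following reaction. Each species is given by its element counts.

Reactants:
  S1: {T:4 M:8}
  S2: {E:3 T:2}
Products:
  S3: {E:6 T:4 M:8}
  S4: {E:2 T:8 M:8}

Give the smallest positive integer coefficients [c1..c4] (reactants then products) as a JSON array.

E: 5·0+6·3 = 18 | 2·6+3·2 = 18
T: 5·4+6·2 = 32 | 2·4+3·8 = 32
M: 5·8+6·0 = 40 | 2·8+3·8 = 40
gcd(5,6,2,3) = 1

Coefficients: [5, 6, 2, 3]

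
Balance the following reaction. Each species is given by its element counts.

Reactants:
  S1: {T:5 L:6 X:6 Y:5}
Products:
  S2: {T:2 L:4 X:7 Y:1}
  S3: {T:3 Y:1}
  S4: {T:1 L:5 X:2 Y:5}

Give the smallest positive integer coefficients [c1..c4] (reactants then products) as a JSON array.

T: 3·5 = 15 | 2·2+3·3+2·1 = 15
L: 3·6 = 18 | 2·4+3·0+2·5 = 18
X: 3·6 = 18 | 2·7+3·0+2·2 = 18
Y: 3·5 = 15 | 2·1+3·1+2·5 = 15
gcd(3,2,3,2) = 1

Coefficients: [3, 2, 3, 2]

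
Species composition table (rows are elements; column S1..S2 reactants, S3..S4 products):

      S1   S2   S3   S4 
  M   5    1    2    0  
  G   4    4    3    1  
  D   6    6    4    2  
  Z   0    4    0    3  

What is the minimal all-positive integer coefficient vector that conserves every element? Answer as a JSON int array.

M: 1·5+3·1 = 8 | 4·2+4·0 = 8
G: 1·4+3·4 = 16 | 4·3+4·1 = 16
D: 1·6+3·6 = 24 | 4·4+4·2 = 24
Z: 1·0+3·4 = 12 | 4·0+4·3 = 12
gcd(1,3,4,4) = 1

Coefficients: [1, 3, 4, 4]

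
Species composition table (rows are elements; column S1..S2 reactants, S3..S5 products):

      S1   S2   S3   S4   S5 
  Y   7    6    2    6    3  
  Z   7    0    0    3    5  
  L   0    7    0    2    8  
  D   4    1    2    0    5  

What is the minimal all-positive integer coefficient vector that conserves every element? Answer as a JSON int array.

Coefficients: [4, 4, 5, 6, 2]

Y: 4·7+4·6 = 52 | 5·2+6·6+2·3 = 52
Z: 4·7+4·0 = 28 | 5·0+6·3+2·5 = 28
L: 4·0+4·7 = 28 | 5·0+6·2+2·8 = 28
D: 4·4+4·1 = 20 | 5·2+6·0+2·5 = 20
gcd(4,4,5,6,2) = 1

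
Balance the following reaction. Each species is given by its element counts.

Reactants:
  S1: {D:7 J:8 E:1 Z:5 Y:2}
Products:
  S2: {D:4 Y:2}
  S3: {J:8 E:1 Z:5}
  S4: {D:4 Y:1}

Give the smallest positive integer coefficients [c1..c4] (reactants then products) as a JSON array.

D: 4·7 = 28 | 1·4+4·0+6·4 = 28
J: 4·8 = 32 | 1·0+4·8+6·0 = 32
E: 4·1 = 4 | 1·0+4·1+6·0 = 4
Z: 4·5 = 20 | 1·0+4·5+6·0 = 20
Y: 4·2 = 8 | 1·2+4·0+6·1 = 8
gcd(4,1,4,6) = 1

Coefficients: [4, 1, 4, 6]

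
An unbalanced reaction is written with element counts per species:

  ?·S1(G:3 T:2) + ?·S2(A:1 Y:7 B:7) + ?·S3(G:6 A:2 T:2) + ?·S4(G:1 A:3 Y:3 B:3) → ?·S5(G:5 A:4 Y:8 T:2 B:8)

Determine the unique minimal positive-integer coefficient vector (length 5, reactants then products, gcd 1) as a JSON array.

Coefficients: [3, 4, 2, 4, 5]

G: 3·3+4·0+2·6+4·1 = 25 | 5·5 = 25
A: 3·0+4·1+2·2+4·3 = 20 | 5·4 = 20
Y: 3·0+4·7+2·0+4·3 = 40 | 5·8 = 40
T: 3·2+4·0+2·2+4·0 = 10 | 5·2 = 10
B: 3·0+4·7+2·0+4·3 = 40 | 5·8 = 40
gcd(3,4,2,4,5) = 1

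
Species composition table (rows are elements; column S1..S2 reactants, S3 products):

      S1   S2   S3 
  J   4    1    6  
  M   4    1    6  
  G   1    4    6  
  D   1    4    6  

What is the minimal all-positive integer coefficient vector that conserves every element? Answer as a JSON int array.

J: 6·4+6·1 = 30 | 5·6 = 30
M: 6·4+6·1 = 30 | 5·6 = 30
G: 6·1+6·4 = 30 | 5·6 = 30
D: 6·1+6·4 = 30 | 5·6 = 30
gcd(6,6,5) = 1

Coefficients: [6, 6, 5]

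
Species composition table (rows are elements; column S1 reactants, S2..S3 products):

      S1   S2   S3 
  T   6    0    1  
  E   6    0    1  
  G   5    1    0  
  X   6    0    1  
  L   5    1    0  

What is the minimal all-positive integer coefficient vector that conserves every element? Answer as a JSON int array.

Coefficients: [1, 5, 6]

T: 1·6 = 6 | 5·0+6·1 = 6
E: 1·6 = 6 | 5·0+6·1 = 6
G: 1·5 = 5 | 5·1+6·0 = 5
X: 1·6 = 6 | 5·0+6·1 = 6
L: 1·5 = 5 | 5·1+6·0 = 5
gcd(1,5,6) = 1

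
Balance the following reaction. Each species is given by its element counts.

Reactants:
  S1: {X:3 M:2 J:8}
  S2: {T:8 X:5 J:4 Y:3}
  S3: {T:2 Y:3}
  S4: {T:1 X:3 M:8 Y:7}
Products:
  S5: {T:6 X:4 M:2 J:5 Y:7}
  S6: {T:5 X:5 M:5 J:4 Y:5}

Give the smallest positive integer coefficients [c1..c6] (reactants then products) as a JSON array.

Coefficients: [3, 5, 5, 4, 4, 6]

T: 3·0+5·8+5·2+4·1 = 54 | 4·6+6·5 = 54
X: 3·3+5·5+5·0+4·3 = 46 | 4·4+6·5 = 46
M: 3·2+5·0+5·0+4·8 = 38 | 4·2+6·5 = 38
J: 3·8+5·4+5·0+4·0 = 44 | 4·5+6·4 = 44
Y: 3·0+5·3+5·3+4·7 = 58 | 4·7+6·5 = 58
gcd(3,5,5,4,4,6) = 1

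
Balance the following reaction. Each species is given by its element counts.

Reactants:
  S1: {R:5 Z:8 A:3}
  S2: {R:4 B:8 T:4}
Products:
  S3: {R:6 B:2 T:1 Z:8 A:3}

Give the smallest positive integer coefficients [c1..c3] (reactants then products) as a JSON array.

R: 4·5+1·4 = 24 | 4·6 = 24
B: 4·0+1·8 = 8 | 4·2 = 8
T: 4·0+1·4 = 4 | 4·1 = 4
Z: 4·8+1·0 = 32 | 4·8 = 32
A: 4·3+1·0 = 12 | 4·3 = 12
gcd(4,1,4) = 1

Coefficients: [4, 1, 4]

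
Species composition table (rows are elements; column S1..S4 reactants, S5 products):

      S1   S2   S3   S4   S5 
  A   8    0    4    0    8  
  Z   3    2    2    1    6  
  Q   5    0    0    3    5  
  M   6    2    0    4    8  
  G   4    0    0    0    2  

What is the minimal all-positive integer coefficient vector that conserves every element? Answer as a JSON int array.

A: 3·8+5·0+6·4+5·0 = 48 | 6·8 = 48
Z: 3·3+5·2+6·2+5·1 = 36 | 6·6 = 36
Q: 3·5+5·0+6·0+5·3 = 30 | 6·5 = 30
M: 3·6+5·2+6·0+5·4 = 48 | 6·8 = 48
G: 3·4+5·0+6·0+5·0 = 12 | 6·2 = 12
gcd(3,5,6,5,6) = 1

Coefficients: [3, 5, 6, 5, 6]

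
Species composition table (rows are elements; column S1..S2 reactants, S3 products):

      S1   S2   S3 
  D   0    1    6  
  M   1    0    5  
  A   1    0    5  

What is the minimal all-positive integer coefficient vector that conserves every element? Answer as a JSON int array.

D: 5·0+6·1 = 6 | 1·6 = 6
M: 5·1+6·0 = 5 | 1·5 = 5
A: 5·1+6·0 = 5 | 1·5 = 5
gcd(5,6,1) = 1

Coefficients: [5, 6, 1]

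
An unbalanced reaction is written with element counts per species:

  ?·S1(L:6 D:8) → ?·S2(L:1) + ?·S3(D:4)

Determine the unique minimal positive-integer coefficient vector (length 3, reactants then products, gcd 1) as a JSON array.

Coefficients: [1, 6, 2]

L: 1·6 = 6 | 6·1+2·0 = 6
D: 1·8 = 8 | 6·0+2·4 = 8
gcd(1,6,2) = 1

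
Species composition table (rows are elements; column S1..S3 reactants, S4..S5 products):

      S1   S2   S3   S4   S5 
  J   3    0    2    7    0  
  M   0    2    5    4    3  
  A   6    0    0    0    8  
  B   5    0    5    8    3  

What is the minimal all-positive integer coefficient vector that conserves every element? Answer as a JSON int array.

J: 4·3+6·0+1·2 = 14 | 2·7+3·0 = 14
M: 4·0+6·2+1·5 = 17 | 2·4+3·3 = 17
A: 4·6+6·0+1·0 = 24 | 2·0+3·8 = 24
B: 4·5+6·0+1·5 = 25 | 2·8+3·3 = 25
gcd(4,6,1,2,3) = 1

Coefficients: [4, 6, 1, 2, 3]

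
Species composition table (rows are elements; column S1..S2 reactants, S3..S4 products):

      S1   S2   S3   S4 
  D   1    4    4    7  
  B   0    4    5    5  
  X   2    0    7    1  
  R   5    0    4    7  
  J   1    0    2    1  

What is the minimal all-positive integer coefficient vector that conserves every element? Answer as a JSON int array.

D: 5·1+5·4 = 25 | 1·4+3·7 = 25
B: 5·0+5·4 = 20 | 1·5+3·5 = 20
X: 5·2+5·0 = 10 | 1·7+3·1 = 10
R: 5·5+5·0 = 25 | 1·4+3·7 = 25
J: 5·1+5·0 = 5 | 1·2+3·1 = 5
gcd(5,5,1,3) = 1

Coefficients: [5, 5, 1, 3]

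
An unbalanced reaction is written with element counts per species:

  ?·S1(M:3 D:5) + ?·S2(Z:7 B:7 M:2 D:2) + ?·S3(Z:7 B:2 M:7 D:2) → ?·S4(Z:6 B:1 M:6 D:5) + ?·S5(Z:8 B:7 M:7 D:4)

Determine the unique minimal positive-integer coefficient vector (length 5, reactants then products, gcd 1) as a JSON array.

Z: 5·0+4·7+6·7 = 70 | 5·6+5·8 = 70
B: 5·0+4·7+6·2 = 40 | 5·1+5·7 = 40
M: 5·3+4·2+6·7 = 65 | 5·6+5·7 = 65
D: 5·5+4·2+6·2 = 45 | 5·5+5·4 = 45
gcd(5,4,6,5,5) = 1

Coefficients: [5, 4, 6, 5, 5]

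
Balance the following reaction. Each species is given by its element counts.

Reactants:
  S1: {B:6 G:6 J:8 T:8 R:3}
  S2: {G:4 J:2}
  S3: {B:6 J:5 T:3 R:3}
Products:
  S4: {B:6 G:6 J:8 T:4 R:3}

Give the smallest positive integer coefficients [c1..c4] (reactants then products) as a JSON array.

Coefficients: [1, 6, 4, 5]

B: 1·6+6·0+4·6 = 30 | 5·6 = 30
G: 1·6+6·4+4·0 = 30 | 5·6 = 30
J: 1·8+6·2+4·5 = 40 | 5·8 = 40
T: 1·8+6·0+4·3 = 20 | 5·4 = 20
R: 1·3+6·0+4·3 = 15 | 5·3 = 15
gcd(1,6,4,5) = 1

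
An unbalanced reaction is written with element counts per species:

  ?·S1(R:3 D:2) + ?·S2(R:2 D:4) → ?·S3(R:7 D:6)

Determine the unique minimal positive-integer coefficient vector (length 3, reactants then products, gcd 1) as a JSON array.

R: 4·3+1·2 = 14 | 2·7 = 14
D: 4·2+1·4 = 12 | 2·6 = 12
gcd(4,1,2) = 1

Coefficients: [4, 1, 2]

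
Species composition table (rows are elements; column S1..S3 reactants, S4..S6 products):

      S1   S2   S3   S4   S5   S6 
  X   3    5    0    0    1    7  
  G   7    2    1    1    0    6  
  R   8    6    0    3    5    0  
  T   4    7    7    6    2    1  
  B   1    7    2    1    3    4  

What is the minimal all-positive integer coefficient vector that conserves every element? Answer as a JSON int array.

X: 2·3+4·5+1·0 = 26 | 5·0+5·1+3·7 = 26
G: 2·7+4·2+1·1 = 23 | 5·1+5·0+3·6 = 23
R: 2·8+4·6+1·0 = 40 | 5·3+5·5+3·0 = 40
T: 2·4+4·7+1·7 = 43 | 5·6+5·2+3·1 = 43
B: 2·1+4·7+1·2 = 32 | 5·1+5·3+3·4 = 32
gcd(2,4,1,5,5,3) = 1

Coefficients: [2, 4, 1, 5, 5, 3]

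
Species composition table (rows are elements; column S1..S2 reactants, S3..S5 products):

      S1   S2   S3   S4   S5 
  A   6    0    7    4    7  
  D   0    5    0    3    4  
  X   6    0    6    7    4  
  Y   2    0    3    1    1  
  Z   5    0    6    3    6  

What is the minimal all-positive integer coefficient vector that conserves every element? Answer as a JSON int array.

Coefficients: [6, 2, 3, 2, 1]

A: 6·6+2·0 = 36 | 3·7+2·4+1·7 = 36
D: 6·0+2·5 = 10 | 3·0+2·3+1·4 = 10
X: 6·6+2·0 = 36 | 3·6+2·7+1·4 = 36
Y: 6·2+2·0 = 12 | 3·3+2·1+1·1 = 12
Z: 6·5+2·0 = 30 | 3·6+2·3+1·6 = 30
gcd(6,2,3,2,1) = 1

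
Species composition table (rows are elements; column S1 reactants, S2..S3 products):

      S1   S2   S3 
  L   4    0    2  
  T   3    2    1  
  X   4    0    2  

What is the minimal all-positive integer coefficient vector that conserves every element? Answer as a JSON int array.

Coefficients: [2, 1, 4]

L: 2·4 = 8 | 1·0+4·2 = 8
T: 2·3 = 6 | 1·2+4·1 = 6
X: 2·4 = 8 | 1·0+4·2 = 8
gcd(2,1,4) = 1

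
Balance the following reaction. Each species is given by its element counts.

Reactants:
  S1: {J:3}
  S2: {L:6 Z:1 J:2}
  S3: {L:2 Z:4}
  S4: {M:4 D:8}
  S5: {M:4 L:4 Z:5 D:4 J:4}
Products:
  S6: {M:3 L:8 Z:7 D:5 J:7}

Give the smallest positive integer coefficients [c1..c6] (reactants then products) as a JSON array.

M: 6·0+3·0+5·0+2·4+1·4 = 12 | 4·3 = 12
L: 6·0+3·6+5·2+2·0+1·4 = 32 | 4·8 = 32
Z: 6·0+3·1+5·4+2·0+1·5 = 28 | 4·7 = 28
D: 6·0+3·0+5·0+2·8+1·4 = 20 | 4·5 = 20
J: 6·3+3·2+5·0+2·0+1·4 = 28 | 4·7 = 28
gcd(6,3,5,2,1,4) = 1

Coefficients: [6, 3, 5, 2, 1, 4]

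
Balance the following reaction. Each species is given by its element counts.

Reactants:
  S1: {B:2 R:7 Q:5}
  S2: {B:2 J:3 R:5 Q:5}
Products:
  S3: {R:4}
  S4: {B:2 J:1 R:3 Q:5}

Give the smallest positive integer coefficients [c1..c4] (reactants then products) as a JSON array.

B: 4·2+2·2 = 12 | 5·0+6·2 = 12
J: 4·0+2·3 = 6 | 5·0+6·1 = 6
R: 4·7+2·5 = 38 | 5·4+6·3 = 38
Q: 4·5+2·5 = 30 | 5·0+6·5 = 30
gcd(4,2,5,6) = 1

Coefficients: [4, 2, 5, 6]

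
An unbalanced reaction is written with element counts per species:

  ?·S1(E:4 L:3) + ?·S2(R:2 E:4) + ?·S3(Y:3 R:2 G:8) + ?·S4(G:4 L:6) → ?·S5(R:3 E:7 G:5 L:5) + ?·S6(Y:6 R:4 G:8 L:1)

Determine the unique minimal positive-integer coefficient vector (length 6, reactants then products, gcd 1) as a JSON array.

Coefficients: [1, 6, 2, 3, 4, 1]

Y: 1·0+6·0+2·3+3·0 = 6 | 4·0+1·6 = 6
R: 1·0+6·2+2·2+3·0 = 16 | 4·3+1·4 = 16
E: 1·4+6·4+2·0+3·0 = 28 | 4·7+1·0 = 28
G: 1·0+6·0+2·8+3·4 = 28 | 4·5+1·8 = 28
L: 1·3+6·0+2·0+3·6 = 21 | 4·5+1·1 = 21
gcd(1,6,2,3,4,1) = 1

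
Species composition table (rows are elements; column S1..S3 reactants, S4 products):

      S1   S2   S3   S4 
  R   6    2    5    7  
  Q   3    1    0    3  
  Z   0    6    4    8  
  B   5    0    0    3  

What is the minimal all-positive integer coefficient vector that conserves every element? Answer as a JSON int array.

R: 3·6+6·2+1·5 = 35 | 5·7 = 35
Q: 3·3+6·1+1·0 = 15 | 5·3 = 15
Z: 3·0+6·6+1·4 = 40 | 5·8 = 40
B: 3·5+6·0+1·0 = 15 | 5·3 = 15
gcd(3,6,1,5) = 1

Coefficients: [3, 6, 1, 5]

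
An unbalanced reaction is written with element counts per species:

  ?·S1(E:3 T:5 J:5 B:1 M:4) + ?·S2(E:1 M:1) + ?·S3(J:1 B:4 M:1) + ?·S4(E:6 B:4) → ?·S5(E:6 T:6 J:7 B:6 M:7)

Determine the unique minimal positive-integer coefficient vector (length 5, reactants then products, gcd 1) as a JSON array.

Coefficients: [6, 6, 5, 1, 5]

E: 6·3+6·1+5·0+1·6 = 30 | 5·6 = 30
T: 6·5+6·0+5·0+1·0 = 30 | 5·6 = 30
J: 6·5+6·0+5·1+1·0 = 35 | 5·7 = 35
B: 6·1+6·0+5·4+1·4 = 30 | 5·6 = 30
M: 6·4+6·1+5·1+1·0 = 35 | 5·7 = 35
gcd(6,6,5,1,5) = 1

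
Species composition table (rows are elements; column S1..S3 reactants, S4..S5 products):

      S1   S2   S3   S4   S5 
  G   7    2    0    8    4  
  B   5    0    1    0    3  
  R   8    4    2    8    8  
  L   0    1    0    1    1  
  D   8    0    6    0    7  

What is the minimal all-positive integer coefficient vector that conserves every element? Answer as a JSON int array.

Coefficients: [2, 5, 2, 1, 4]

G: 2·7+5·2+2·0 = 24 | 1·8+4·4 = 24
B: 2·5+5·0+2·1 = 12 | 1·0+4·3 = 12
R: 2·8+5·4+2·2 = 40 | 1·8+4·8 = 40
L: 2·0+5·1+2·0 = 5 | 1·1+4·1 = 5
D: 2·8+5·0+2·6 = 28 | 1·0+4·7 = 28
gcd(2,5,2,1,4) = 1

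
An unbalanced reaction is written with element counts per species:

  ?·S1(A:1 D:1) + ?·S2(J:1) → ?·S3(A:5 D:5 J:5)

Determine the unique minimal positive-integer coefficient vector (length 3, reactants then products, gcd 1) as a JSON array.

A: 5·1+5·0 = 5 | 1·5 = 5
D: 5·1+5·0 = 5 | 1·5 = 5
J: 5·0+5·1 = 5 | 1·5 = 5
gcd(5,5,1) = 1

Coefficients: [5, 5, 1]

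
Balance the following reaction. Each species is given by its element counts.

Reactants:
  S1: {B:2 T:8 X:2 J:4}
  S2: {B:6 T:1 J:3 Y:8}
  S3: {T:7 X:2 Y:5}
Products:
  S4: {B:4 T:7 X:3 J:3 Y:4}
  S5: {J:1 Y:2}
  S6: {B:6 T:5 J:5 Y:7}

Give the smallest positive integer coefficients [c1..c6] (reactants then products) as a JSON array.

B: 5·2+6·6+1·0 = 46 | 4·4+1·0+5·6 = 46
T: 5·8+6·1+1·7 = 53 | 4·7+1·0+5·5 = 53
X: 5·2+6·0+1·2 = 12 | 4·3+1·0+5·0 = 12
J: 5·4+6·3+1·0 = 38 | 4·3+1·1+5·5 = 38
Y: 5·0+6·8+1·5 = 53 | 4·4+1·2+5·7 = 53
gcd(5,6,1,4,1,5) = 1

Coefficients: [5, 6, 1, 4, 1, 5]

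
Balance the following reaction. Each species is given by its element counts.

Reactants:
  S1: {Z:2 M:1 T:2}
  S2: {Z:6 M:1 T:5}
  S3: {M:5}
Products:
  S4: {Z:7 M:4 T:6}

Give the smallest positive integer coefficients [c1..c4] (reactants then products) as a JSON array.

Coefficients: [1, 2, 1, 2]

Z: 1·2+2·6+1·0 = 14 | 2·7 = 14
M: 1·1+2·1+1·5 = 8 | 2·4 = 8
T: 1·2+2·5+1·0 = 12 | 2·6 = 12
gcd(1,2,1,2) = 1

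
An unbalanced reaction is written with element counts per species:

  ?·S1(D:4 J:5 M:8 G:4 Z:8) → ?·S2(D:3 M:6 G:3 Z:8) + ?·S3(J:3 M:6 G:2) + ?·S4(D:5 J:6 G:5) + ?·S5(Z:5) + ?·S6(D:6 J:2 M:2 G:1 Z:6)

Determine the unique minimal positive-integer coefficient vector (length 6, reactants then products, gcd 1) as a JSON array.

D: 5·4 = 20 | 1·3+5·0+1·5+4·0+2·6 = 20
J: 5·5 = 25 | 1·0+5·3+1·6+4·0+2·2 = 25
M: 5·8 = 40 | 1·6+5·6+1·0+4·0+2·2 = 40
G: 5·4 = 20 | 1·3+5·2+1·5+4·0+2·1 = 20
Z: 5·8 = 40 | 1·8+5·0+1·0+4·5+2·6 = 40
gcd(5,1,5,1,4,2) = 1

Coefficients: [5, 1, 5, 1, 4, 2]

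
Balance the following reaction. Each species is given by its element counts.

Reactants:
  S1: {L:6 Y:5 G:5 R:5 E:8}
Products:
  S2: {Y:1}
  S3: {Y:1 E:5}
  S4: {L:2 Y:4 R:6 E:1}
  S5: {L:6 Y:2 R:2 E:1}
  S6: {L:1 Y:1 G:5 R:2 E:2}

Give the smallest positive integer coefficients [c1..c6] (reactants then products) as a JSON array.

Coefficients: [4, 2, 4, 1, 3, 4]

L: 4·6 = 24 | 2·0+4·0+1·2+3·6+4·1 = 24
Y: 4·5 = 20 | 2·1+4·1+1·4+3·2+4·1 = 20
G: 4·5 = 20 | 2·0+4·0+1·0+3·0+4·5 = 20
R: 4·5 = 20 | 2·0+4·0+1·6+3·2+4·2 = 20
E: 4·8 = 32 | 2·0+4·5+1·1+3·1+4·2 = 32
gcd(4,2,4,1,3,4) = 1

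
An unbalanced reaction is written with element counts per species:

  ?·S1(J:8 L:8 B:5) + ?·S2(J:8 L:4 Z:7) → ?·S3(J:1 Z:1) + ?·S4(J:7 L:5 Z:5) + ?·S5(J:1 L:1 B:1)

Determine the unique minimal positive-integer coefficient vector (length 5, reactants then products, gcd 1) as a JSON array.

Coefficients: [1, 3, 6, 3, 5]

J: 1·8+3·8 = 32 | 6·1+3·7+5·1 = 32
L: 1·8+3·4 = 20 | 6·0+3·5+5·1 = 20
B: 1·5+3·0 = 5 | 6·0+3·0+5·1 = 5
Z: 1·0+3·7 = 21 | 6·1+3·5+5·0 = 21
gcd(1,3,6,3,5) = 1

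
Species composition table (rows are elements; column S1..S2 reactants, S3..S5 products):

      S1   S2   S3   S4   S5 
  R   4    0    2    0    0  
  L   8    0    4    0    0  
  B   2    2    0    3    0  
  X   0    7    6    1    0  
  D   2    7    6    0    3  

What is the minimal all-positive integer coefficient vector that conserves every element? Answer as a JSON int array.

R: 3·4+6·0 = 12 | 6·2+6·0+4·0 = 12
L: 3·8+6·0 = 24 | 6·4+6·0+4·0 = 24
B: 3·2+6·2 = 18 | 6·0+6·3+4·0 = 18
X: 3·0+6·7 = 42 | 6·6+6·1+4·0 = 42
D: 3·2+6·7 = 48 | 6·6+6·0+4·3 = 48
gcd(3,6,6,6,4) = 1

Coefficients: [3, 6, 6, 6, 4]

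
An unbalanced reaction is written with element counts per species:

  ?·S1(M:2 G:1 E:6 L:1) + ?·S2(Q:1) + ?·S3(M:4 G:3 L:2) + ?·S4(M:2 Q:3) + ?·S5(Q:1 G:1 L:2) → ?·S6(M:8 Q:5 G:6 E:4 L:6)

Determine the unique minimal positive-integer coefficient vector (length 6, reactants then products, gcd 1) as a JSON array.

M: 2·2+5·0+4·4+2·2+4·0 = 24 | 3·8 = 24
Q: 2·0+5·1+4·0+2·3+4·1 = 15 | 3·5 = 15
G: 2·1+5·0+4·3+2·0+4·1 = 18 | 3·6 = 18
E: 2·6+5·0+4·0+2·0+4·0 = 12 | 3·4 = 12
L: 2·1+5·0+4·2+2·0+4·2 = 18 | 3·6 = 18
gcd(2,5,4,2,4,3) = 1

Coefficients: [2, 5, 4, 2, 4, 3]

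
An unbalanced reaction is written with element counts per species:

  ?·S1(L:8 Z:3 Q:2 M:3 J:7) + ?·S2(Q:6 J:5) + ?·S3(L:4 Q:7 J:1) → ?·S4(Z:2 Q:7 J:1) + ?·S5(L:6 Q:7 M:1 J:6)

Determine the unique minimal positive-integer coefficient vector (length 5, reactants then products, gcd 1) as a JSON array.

Coefficients: [2, 4, 5, 3, 6]

L: 2·8+4·0+5·4 = 36 | 3·0+6·6 = 36
Z: 2·3+4·0+5·0 = 6 | 3·2+6·0 = 6
Q: 2·2+4·6+5·7 = 63 | 3·7+6·7 = 63
M: 2·3+4·0+5·0 = 6 | 3·0+6·1 = 6
J: 2·7+4·5+5·1 = 39 | 3·1+6·6 = 39
gcd(2,4,5,3,6) = 1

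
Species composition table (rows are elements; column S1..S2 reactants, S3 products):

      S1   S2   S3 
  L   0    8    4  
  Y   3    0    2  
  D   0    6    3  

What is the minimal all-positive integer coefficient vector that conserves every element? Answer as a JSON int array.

L: 4·0+3·8 = 24 | 6·4 = 24
Y: 4·3+3·0 = 12 | 6·2 = 12
D: 4·0+3·6 = 18 | 6·3 = 18
gcd(4,3,6) = 1

Coefficients: [4, 3, 6]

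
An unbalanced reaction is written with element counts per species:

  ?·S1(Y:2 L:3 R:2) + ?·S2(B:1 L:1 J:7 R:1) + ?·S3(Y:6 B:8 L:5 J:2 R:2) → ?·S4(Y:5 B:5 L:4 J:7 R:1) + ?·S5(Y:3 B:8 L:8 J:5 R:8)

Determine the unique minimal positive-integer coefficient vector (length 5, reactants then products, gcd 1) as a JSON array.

Coefficients: [3, 6, 5, 6, 2]

Y: 3·2+6·0+5·6 = 36 | 6·5+2·3 = 36
B: 3·0+6·1+5·8 = 46 | 6·5+2·8 = 46
L: 3·3+6·1+5·5 = 40 | 6·4+2·8 = 40
J: 3·0+6·7+5·2 = 52 | 6·7+2·5 = 52
R: 3·2+6·1+5·2 = 22 | 6·1+2·8 = 22
gcd(3,6,5,6,2) = 1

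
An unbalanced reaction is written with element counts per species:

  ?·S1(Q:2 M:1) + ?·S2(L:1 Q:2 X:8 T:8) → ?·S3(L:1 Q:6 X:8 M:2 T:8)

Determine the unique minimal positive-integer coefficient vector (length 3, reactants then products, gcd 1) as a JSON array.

L: 2·0+1·1 = 1 | 1·1 = 1
Q: 2·2+1·2 = 6 | 1·6 = 6
X: 2·0+1·8 = 8 | 1·8 = 8
M: 2·1+1·0 = 2 | 1·2 = 2
T: 2·0+1·8 = 8 | 1·8 = 8
gcd(2,1,1) = 1

Coefficients: [2, 1, 1]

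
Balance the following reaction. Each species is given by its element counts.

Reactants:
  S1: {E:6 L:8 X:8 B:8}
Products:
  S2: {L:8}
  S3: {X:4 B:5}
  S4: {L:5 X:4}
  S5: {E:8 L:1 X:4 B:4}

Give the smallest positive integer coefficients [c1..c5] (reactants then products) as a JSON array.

Coefficients: [4, 3, 4, 1, 3]

E: 4·6 = 24 | 3·0+4·0+1·0+3·8 = 24
L: 4·8 = 32 | 3·8+4·0+1·5+3·1 = 32
X: 4·8 = 32 | 3·0+4·4+1·4+3·4 = 32
B: 4·8 = 32 | 3·0+4·5+1·0+3·4 = 32
gcd(4,3,4,1,3) = 1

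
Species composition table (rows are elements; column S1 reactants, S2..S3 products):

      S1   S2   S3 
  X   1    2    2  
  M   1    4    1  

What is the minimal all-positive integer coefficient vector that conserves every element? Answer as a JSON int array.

Coefficients: [6, 1, 2]

X: 6·1 = 6 | 1·2+2·2 = 6
M: 6·1 = 6 | 1·4+2·1 = 6
gcd(6,1,2) = 1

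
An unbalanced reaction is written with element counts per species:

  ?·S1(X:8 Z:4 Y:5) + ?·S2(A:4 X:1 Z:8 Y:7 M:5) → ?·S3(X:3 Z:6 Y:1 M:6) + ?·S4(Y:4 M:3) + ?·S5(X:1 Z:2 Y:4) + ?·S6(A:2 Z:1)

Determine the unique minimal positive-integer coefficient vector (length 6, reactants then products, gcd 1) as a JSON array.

Coefficients: [1, 3, 2, 1, 5, 6]

A: 1·0+3·4 = 12 | 2·0+1·0+5·0+6·2 = 12
X: 1·8+3·1 = 11 | 2·3+1·0+5·1+6·0 = 11
Z: 1·4+3·8 = 28 | 2·6+1·0+5·2+6·1 = 28
Y: 1·5+3·7 = 26 | 2·1+1·4+5·4+6·0 = 26
M: 1·0+3·5 = 15 | 2·6+1·3+5·0+6·0 = 15
gcd(1,3,2,1,5,6) = 1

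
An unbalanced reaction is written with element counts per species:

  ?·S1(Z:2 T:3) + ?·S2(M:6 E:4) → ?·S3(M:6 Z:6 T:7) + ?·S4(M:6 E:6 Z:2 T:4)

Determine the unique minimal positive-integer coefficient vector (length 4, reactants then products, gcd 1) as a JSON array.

M: 5·0+3·6 = 18 | 1·6+2·6 = 18
E: 5·0+3·4 = 12 | 1·0+2·6 = 12
Z: 5·2+3·0 = 10 | 1·6+2·2 = 10
T: 5·3+3·0 = 15 | 1·7+2·4 = 15
gcd(5,3,1,2) = 1

Coefficients: [5, 3, 1, 2]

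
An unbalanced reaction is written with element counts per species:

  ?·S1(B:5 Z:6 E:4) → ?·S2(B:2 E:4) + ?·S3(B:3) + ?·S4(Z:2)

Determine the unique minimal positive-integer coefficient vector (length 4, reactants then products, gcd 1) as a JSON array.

B: 1·5 = 5 | 1·2+1·3+3·0 = 5
Z: 1·6 = 6 | 1·0+1·0+3·2 = 6
E: 1·4 = 4 | 1·4+1·0+3·0 = 4
gcd(1,1,1,3) = 1

Coefficients: [1, 1, 1, 3]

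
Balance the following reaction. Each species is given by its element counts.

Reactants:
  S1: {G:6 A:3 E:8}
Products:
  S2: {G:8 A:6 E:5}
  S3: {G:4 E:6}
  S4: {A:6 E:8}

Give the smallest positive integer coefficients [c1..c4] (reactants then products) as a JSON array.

Coefficients: [6, 2, 5, 1]

G: 6·6 = 36 | 2·8+5·4+1·0 = 36
A: 6·3 = 18 | 2·6+5·0+1·6 = 18
E: 6·8 = 48 | 2·5+5·6+1·8 = 48
gcd(6,2,5,1) = 1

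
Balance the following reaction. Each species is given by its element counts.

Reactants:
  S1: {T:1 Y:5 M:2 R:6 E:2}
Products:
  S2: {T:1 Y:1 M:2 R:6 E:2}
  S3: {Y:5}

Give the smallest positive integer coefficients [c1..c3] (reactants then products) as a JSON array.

T: 5·1 = 5 | 5·1+4·0 = 5
Y: 5·5 = 25 | 5·1+4·5 = 25
M: 5·2 = 10 | 5·2+4·0 = 10
R: 5·6 = 30 | 5·6+4·0 = 30
E: 5·2 = 10 | 5·2+4·0 = 10
gcd(5,5,4) = 1

Coefficients: [5, 5, 4]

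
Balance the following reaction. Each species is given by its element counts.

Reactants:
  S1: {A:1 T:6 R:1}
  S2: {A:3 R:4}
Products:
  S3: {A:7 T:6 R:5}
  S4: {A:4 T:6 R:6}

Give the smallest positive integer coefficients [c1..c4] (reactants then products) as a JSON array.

Coefficients: [5, 6, 1, 4]

A: 5·1+6·3 = 23 | 1·7+4·4 = 23
T: 5·6+6·0 = 30 | 1·6+4·6 = 30
R: 5·1+6·4 = 29 | 1·5+4·6 = 29
gcd(5,6,1,4) = 1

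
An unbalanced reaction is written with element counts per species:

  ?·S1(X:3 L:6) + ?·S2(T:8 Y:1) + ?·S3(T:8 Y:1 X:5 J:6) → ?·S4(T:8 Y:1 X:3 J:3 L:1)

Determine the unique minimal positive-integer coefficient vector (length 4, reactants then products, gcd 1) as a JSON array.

T: 1·0+3·8+3·8 = 48 | 6·8 = 48
Y: 1·0+3·1+3·1 = 6 | 6·1 = 6
X: 1·3+3·0+3·5 = 18 | 6·3 = 18
J: 1·0+3·0+3·6 = 18 | 6·3 = 18
L: 1·6+3·0+3·0 = 6 | 6·1 = 6
gcd(1,3,3,6) = 1

Coefficients: [1, 3, 3, 6]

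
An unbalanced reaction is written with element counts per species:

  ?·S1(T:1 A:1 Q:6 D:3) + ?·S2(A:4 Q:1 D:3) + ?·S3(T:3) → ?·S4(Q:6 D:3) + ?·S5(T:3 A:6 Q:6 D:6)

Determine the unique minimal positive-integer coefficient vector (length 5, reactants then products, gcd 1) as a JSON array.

T: 6·1+6·0+3·3 = 15 | 2·0+5·3 = 15
A: 6·1+6·4+3·0 = 30 | 2·0+5·6 = 30
Q: 6·6+6·1+3·0 = 42 | 2·6+5·6 = 42
D: 6·3+6·3+3·0 = 36 | 2·3+5·6 = 36
gcd(6,6,3,2,5) = 1

Coefficients: [6, 6, 3, 2, 5]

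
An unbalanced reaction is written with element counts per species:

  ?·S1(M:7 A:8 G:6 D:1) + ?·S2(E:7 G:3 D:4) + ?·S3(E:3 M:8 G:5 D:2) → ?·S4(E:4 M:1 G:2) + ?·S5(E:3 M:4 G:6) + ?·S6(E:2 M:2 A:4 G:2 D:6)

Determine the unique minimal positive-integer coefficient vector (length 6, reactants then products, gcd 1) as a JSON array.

E: 2·0+5·7+1·3 = 38 | 6·4+2·3+4·2 = 38
M: 2·7+5·0+1·8 = 22 | 6·1+2·4+4·2 = 22
A: 2·8+5·0+1·0 = 16 | 6·0+2·0+4·4 = 16
G: 2·6+5·3+1·5 = 32 | 6·2+2·6+4·2 = 32
D: 2·1+5·4+1·2 = 24 | 6·0+2·0+4·6 = 24
gcd(2,5,1,6,2,4) = 1

Coefficients: [2, 5, 1, 6, 2, 4]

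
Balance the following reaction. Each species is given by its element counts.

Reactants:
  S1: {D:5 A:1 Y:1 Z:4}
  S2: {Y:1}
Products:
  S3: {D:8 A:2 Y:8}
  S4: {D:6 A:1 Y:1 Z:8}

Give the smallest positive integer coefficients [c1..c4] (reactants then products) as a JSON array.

Coefficients: [4, 6, 1, 2]

D: 4·5+6·0 = 20 | 1·8+2·6 = 20
A: 4·1+6·0 = 4 | 1·2+2·1 = 4
Y: 4·1+6·1 = 10 | 1·8+2·1 = 10
Z: 4·4+6·0 = 16 | 1·0+2·8 = 16
gcd(4,6,1,2) = 1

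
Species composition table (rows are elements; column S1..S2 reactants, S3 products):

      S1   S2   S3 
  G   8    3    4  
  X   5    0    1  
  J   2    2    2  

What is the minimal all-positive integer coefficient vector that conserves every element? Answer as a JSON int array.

G: 1·8+4·3 = 20 | 5·4 = 20
X: 1·5+4·0 = 5 | 5·1 = 5
J: 1·2+4·2 = 10 | 5·2 = 10
gcd(1,4,5) = 1

Coefficients: [1, 4, 5]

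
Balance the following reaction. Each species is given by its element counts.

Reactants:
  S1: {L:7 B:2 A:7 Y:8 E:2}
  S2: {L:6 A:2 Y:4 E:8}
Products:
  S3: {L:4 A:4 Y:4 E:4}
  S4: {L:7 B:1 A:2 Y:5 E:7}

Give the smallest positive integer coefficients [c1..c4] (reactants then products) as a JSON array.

Coefficients: [2, 5, 4, 4]

L: 2·7+5·6 = 44 | 4·4+4·7 = 44
B: 2·2+5·0 = 4 | 4·0+4·1 = 4
A: 2·7+5·2 = 24 | 4·4+4·2 = 24
Y: 2·8+5·4 = 36 | 4·4+4·5 = 36
E: 2·2+5·8 = 44 | 4·4+4·7 = 44
gcd(2,5,4,4) = 1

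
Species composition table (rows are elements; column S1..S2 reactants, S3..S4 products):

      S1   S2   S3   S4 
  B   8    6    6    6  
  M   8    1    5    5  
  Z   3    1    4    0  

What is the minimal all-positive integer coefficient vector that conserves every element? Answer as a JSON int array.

Coefficients: [6, 2, 5, 5]

B: 6·8+2·6 = 60 | 5·6+5·6 = 60
M: 6·8+2·1 = 50 | 5·5+5·5 = 50
Z: 6·3+2·1 = 20 | 5·4+5·0 = 20
gcd(6,2,5,5) = 1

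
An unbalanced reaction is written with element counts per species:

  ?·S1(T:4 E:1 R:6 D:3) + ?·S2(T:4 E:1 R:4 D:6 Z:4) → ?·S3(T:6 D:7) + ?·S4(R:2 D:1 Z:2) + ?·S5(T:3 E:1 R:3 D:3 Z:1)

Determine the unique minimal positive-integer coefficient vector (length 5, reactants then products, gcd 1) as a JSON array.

T: 2·4+4·4 = 24 | 1·6+5·0+6·3 = 24
E: 2·1+4·1 = 6 | 1·0+5·0+6·1 = 6
R: 2·6+4·4 = 28 | 1·0+5·2+6·3 = 28
D: 2·3+4·6 = 30 | 1·7+5·1+6·3 = 30
Z: 2·0+4·4 = 16 | 1·0+5·2+6·1 = 16
gcd(2,4,1,5,6) = 1

Coefficients: [2, 4, 1, 5, 6]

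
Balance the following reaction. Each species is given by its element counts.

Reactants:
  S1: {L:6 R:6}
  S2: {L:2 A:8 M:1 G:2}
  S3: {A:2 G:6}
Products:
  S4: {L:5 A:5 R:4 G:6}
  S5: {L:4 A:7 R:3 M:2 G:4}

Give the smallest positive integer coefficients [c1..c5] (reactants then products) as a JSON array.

Coefficients: [5, 4, 6, 6, 2]

L: 5·6+4·2+6·0 = 38 | 6·5+2·4 = 38
A: 5·0+4·8+6·2 = 44 | 6·5+2·7 = 44
R: 5·6+4·0+6·0 = 30 | 6·4+2·3 = 30
M: 5·0+4·1+6·0 = 4 | 6·0+2·2 = 4
G: 5·0+4·2+6·6 = 44 | 6·6+2·4 = 44
gcd(5,4,6,6,2) = 1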